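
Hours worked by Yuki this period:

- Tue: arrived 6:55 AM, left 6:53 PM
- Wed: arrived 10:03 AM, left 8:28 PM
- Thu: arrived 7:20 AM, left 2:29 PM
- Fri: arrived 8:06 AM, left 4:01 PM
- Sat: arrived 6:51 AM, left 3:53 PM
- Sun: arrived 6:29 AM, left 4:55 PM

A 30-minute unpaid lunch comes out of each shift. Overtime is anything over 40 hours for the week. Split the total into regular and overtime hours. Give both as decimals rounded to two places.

Tue: 6:55 AM–6:53 PM = 11 h 58 min; less 30 min break → 11 h 28 min
Wed: 10:03 AM–8:28 PM = 10 h 25 min; less 30 min break → 9 h 55 min
Thu: 7:20 AM–2:29 PM = 7 h 9 min; less 30 min break → 6 h 39 min
Fri: 8:06 AM–4:01 PM = 7 h 55 min; less 30 min break → 7 h 25 min
Sat: 6:51 AM–3:53 PM = 9 h 2 min; less 30 min break → 8 h 32 min
Sun: 6:29 AM–4:55 PM = 10 h 26 min; less 30 min break → 9 h 56 min
Total worked: 53 h 55 min = 53.92 h.
Threshold 40 h → overtime 13 h 55 min, regular 40 h 0 min.

Regular 40.00 hours, overtime 13.92 hours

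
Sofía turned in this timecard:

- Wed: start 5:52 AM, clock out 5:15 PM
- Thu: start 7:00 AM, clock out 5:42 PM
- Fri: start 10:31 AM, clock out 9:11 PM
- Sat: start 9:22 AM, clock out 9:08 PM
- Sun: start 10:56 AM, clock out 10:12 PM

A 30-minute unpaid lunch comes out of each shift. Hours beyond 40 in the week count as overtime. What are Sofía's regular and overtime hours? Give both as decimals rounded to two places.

Regular 40.00 hours, overtime 13.28 hours

Wed: 5:52 AM–5:15 PM = 11 h 23 min; less 30 min break → 10 h 53 min
Thu: 7:00 AM–5:42 PM = 10 h 42 min; less 30 min break → 10 h 12 min
Fri: 10:31 AM–9:11 PM = 10 h 40 min; less 30 min break → 10 h 10 min
Sat: 9:22 AM–9:08 PM = 11 h 46 min; less 30 min break → 11 h 16 min
Sun: 10:56 AM–10:12 PM = 11 h 16 min; less 30 min break → 10 h 46 min
Total worked: 53 h 17 min = 53.28 h.
Threshold 40 h → overtime 13 h 17 min, regular 40 h 0 min.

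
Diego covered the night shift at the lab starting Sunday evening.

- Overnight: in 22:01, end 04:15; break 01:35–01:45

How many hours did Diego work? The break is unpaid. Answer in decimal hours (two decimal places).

Overnight: 22:01 → midnight = 1 h 59 min; midnight → 04:15 = 4 h 15 min; span 6 h 14 min; less 10 min break → 6 h 4 min

6.07 hours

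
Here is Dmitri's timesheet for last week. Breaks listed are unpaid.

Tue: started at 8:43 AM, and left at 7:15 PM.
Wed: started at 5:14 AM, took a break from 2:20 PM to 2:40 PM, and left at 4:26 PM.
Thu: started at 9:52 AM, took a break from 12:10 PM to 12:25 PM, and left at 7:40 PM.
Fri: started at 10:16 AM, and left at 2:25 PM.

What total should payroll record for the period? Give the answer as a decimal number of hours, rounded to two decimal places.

35.10 hours

Tue: 8:43 AM–7:15 PM = 10 h 32 min
Wed: 5:14 AM–4:26 PM = 11 h 12 min; less 20 min break → 10 h 52 min
Thu: 9:52 AM–7:40 PM = 9 h 48 min; less 15 min break → 9 h 33 min
Fri: 10:16 AM–2:25 PM = 4 h 9 min
Total: 10 h 32 min + 10 h 52 min + 9 h 33 min + 4 h 9 min = 35 h 6 min.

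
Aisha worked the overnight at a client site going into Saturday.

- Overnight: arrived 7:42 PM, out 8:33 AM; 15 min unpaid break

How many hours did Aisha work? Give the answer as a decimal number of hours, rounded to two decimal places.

12.60 hours

Overnight: 7:42 PM → midnight = 4 h 18 min; midnight → 8:33 AM = 8 h 33 min; span 12 h 51 min; less 15 min break → 12 h 36 min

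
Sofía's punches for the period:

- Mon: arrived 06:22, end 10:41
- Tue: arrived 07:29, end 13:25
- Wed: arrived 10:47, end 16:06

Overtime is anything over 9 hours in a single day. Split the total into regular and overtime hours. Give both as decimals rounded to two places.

Regular 15.57 hours, overtime 0.00 hours

Mon: 06:22–10:41 = 4 h 19 min
Tue: 07:29–13:25 = 5 h 56 min
Wed: 10:47–16:06 = 5 h 19 min
Mon reg 4 h 19 min / OT 0 h 0 min; Tue reg 5 h 56 min / OT 0 h 0 min; Wed reg 5 h 19 min / OT 0 h 0 min.
Totals: regular 15 h 34 min, overtime 0 h 0 min.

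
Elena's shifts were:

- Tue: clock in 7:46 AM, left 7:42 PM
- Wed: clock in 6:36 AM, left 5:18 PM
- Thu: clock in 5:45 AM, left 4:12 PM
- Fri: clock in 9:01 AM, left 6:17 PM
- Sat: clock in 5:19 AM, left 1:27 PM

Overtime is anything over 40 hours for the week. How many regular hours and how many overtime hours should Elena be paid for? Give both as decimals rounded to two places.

Tue: 7:46 AM–7:42 PM = 11 h 56 min
Wed: 6:36 AM–5:18 PM = 10 h 42 min
Thu: 5:45 AM–4:12 PM = 10 h 27 min
Fri: 9:01 AM–6:17 PM = 9 h 16 min
Sat: 5:19 AM–1:27 PM = 8 h 8 min
Total worked: 50 h 29 min = 50.48 h.
Threshold 40 h → overtime 10 h 29 min, regular 40 h 0 min.

Regular 40.00 hours, overtime 10.48 hours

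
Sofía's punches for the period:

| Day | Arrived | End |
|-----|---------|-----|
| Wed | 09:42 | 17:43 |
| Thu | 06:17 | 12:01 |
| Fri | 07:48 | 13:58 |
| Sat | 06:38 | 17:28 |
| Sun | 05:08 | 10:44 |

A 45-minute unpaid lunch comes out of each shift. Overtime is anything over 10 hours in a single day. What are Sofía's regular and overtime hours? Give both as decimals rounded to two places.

Regular 32.52 hours, overtime 0.08 hours

Wed: 09:42–17:43 = 8 h 1 min; less 45 min break → 7 h 16 min
Thu: 06:17–12:01 = 5 h 44 min; less 45 min break → 4 h 59 min
Fri: 07:48–13:58 = 6 h 10 min; less 45 min break → 5 h 25 min
Sat: 06:38–17:28 = 10 h 50 min; less 45 min break → 10 h 5 min
Sun: 05:08–10:44 = 5 h 36 min; less 45 min break → 4 h 51 min
Wed reg 7 h 16 min / OT 0 h 0 min; Thu reg 4 h 59 min / OT 0 h 0 min; Fri reg 5 h 25 min / OT 0 h 0 min; Sat reg 10 h 0 min / OT 0 h 5 min; Sun reg 4 h 51 min / OT 0 h 0 min.
Totals: regular 32 h 31 min, overtime 0 h 5 min.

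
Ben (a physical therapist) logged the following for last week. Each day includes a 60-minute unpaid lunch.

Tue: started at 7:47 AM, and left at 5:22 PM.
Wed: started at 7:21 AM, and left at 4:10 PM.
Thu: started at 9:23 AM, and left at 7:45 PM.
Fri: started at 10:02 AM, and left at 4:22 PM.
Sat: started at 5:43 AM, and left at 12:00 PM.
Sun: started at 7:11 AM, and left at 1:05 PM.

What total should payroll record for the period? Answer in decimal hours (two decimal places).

41.28 hours

Tue: 7:47 AM–5:22 PM = 9 h 35 min; less 60 min break → 8 h 35 min
Wed: 7:21 AM–4:10 PM = 8 h 49 min; less 60 min break → 7 h 49 min
Thu: 9:23 AM–7:45 PM = 10 h 22 min; less 60 min break → 9 h 22 min
Fri: 10:02 AM–4:22 PM = 6 h 20 min; less 60 min break → 5 h 20 min
Sat: 5:43 AM–12:00 PM = 6 h 17 min; less 60 min break → 5 h 17 min
Sun: 7:11 AM–1:05 PM = 5 h 54 min; less 60 min break → 4 h 54 min
Total: 8 h 35 min + 7 h 49 min + 9 h 22 min + 5 h 20 min + 5 h 17 min + 4 h 54 min = 41 h 17 min.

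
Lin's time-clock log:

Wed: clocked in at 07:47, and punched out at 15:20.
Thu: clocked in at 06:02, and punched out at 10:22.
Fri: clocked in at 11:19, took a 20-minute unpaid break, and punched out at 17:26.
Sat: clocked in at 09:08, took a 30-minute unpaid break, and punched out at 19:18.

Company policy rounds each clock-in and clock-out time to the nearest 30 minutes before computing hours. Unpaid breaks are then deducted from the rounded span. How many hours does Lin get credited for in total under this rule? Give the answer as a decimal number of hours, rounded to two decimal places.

Wed: in 07:47→08:00, out 15:20→15:30; 7 h 30 min
Thu: in 06:02→06:00, out 10:22→10:30; 4 h 30 min
Fri: in 11:19→11:30, out 17:26→17:30; 6 h 0 min − 20 min = 5 h 40 min
Sat: in 09:08→09:00, out 19:18→19:30; 10 h 30 min − 30 min = 10 h 0 min
Total credited: 27 h 40 min.

27.67 hours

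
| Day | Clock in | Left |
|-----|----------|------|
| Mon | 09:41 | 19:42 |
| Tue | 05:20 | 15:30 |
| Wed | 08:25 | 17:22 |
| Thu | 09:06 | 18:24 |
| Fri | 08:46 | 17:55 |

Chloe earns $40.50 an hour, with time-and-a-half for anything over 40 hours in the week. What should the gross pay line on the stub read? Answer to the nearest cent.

Mon: 09:41–19:42 = 10 h 1 min
Tue: 05:20–15:30 = 10 h 10 min
Wed: 08:25–17:22 = 8 h 57 min
Thu: 09:06–18:24 = 9 h 18 min
Fri: 08:46–17:55 = 9 h 9 min
Total worked: 47 h 35 min = 2855 min.
Regular 40 h 0 min = 2400 min at $40.50/h; overtime 7 h 35 min = 455 min at $60.75/h.
Pay = (2400 × $40.50 + 455 × $60.75) ÷ 60 = $2080.69.

$2080.69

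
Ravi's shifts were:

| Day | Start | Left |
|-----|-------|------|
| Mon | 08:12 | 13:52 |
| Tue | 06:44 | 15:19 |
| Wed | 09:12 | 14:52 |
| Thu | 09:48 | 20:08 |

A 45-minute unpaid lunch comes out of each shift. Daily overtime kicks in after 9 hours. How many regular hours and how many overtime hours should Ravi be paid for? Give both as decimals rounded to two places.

Mon: 08:12–13:52 = 5 h 40 min; less 45 min break → 4 h 55 min
Tue: 06:44–15:19 = 8 h 35 min; less 45 min break → 7 h 50 min
Wed: 09:12–14:52 = 5 h 40 min; less 45 min break → 4 h 55 min
Thu: 09:48–20:08 = 10 h 20 min; less 45 min break → 9 h 35 min
Mon reg 4 h 55 min / OT 0 h 0 min; Tue reg 7 h 50 min / OT 0 h 0 min; Wed reg 4 h 55 min / OT 0 h 0 min; Thu reg 9 h 0 min / OT 0 h 35 min.
Totals: regular 26 h 40 min, overtime 0 h 35 min.

Regular 26.67 hours, overtime 0.58 hours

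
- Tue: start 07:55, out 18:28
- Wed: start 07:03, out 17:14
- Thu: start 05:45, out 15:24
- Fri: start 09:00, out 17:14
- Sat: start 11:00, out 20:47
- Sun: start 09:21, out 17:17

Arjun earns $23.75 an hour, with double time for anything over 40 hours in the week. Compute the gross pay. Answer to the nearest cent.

Tue: 07:55–18:28 = 10 h 33 min
Wed: 07:03–17:14 = 10 h 11 min
Thu: 05:45–15:24 = 9 h 39 min
Fri: 09:00–17:14 = 8 h 14 min
Sat: 11:00–20:47 = 9 h 47 min
Sun: 09:21–17:17 = 7 h 56 min
Total worked: 56 h 20 min = 3380 min.
Regular 40 h 0 min = 2400 min at $23.75/h; overtime 16 h 20 min = 980 min at $47.50/h.
Pay = (2400 × $23.75 + 980 × $47.50) ÷ 60 = $1725.83.

$1725.83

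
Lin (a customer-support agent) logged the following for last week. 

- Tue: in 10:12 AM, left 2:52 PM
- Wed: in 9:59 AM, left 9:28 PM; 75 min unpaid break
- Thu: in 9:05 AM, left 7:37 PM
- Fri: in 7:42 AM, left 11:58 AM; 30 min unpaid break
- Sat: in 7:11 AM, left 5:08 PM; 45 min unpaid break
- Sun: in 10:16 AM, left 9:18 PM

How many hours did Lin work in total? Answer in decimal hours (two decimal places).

Tue: 10:12 AM–2:52 PM = 4 h 40 min
Wed: 9:59 AM–9:28 PM = 11 h 29 min; less 75 min break → 10 h 14 min
Thu: 9:05 AM–7:37 PM = 10 h 32 min
Fri: 7:42 AM–11:58 AM = 4 h 16 min; less 30 min break → 3 h 46 min
Sat: 7:11 AM–5:08 PM = 9 h 57 min; less 45 min break → 9 h 12 min
Sun: 10:16 AM–9:18 PM = 11 h 2 min
Total: 4 h 40 min + 10 h 14 min + 10 h 32 min + 3 h 46 min + 9 h 12 min + 11 h 2 min = 49 h 26 min.

49.43 hours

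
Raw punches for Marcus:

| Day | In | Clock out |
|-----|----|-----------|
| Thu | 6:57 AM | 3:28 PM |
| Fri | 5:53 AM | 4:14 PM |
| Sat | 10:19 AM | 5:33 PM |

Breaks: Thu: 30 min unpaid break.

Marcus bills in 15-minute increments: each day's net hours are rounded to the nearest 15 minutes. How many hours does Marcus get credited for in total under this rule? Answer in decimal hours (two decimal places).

25.50 hours

Thu: 6:57 AM–3:28 PM = 8 h 31 min − 30 min = 8 h 1 min → rounds to 8 h 0 min
Fri: 5:53 AM–4:14 PM = 10 h 21 min → rounds to 10 h 15 min
Sat: 10:19 AM–5:33 PM = 7 h 14 min → rounds to 7 h 15 min
Total credited: 25 h 30 min.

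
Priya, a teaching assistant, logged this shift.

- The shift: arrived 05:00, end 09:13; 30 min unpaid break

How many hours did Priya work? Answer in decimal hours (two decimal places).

3.72 hours

The shift: 05:00–09:13 = 4 h 13 min; less 30 min break → 3 h 43 min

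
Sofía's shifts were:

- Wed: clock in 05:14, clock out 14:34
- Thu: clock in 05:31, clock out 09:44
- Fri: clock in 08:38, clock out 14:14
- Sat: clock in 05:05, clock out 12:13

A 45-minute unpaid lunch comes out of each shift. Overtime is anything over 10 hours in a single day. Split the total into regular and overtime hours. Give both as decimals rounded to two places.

Regular 23.28 hours, overtime 0.00 hours

Wed: 05:14–14:34 = 9 h 20 min; less 45 min break → 8 h 35 min
Thu: 05:31–09:44 = 4 h 13 min; less 45 min break → 3 h 28 min
Fri: 08:38–14:14 = 5 h 36 min; less 45 min break → 4 h 51 min
Sat: 05:05–12:13 = 7 h 8 min; less 45 min break → 6 h 23 min
Wed reg 8 h 35 min / OT 0 h 0 min; Thu reg 3 h 28 min / OT 0 h 0 min; Fri reg 4 h 51 min / OT 0 h 0 min; Sat reg 6 h 23 min / OT 0 h 0 min.
Totals: regular 23 h 17 min, overtime 0 h 0 min.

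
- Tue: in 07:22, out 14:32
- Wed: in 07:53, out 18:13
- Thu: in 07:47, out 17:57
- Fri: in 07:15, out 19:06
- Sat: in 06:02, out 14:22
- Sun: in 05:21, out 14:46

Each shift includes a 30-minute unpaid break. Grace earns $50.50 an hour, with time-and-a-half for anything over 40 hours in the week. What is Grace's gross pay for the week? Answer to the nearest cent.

Tue: 07:22–14:32 = 7 h 10 min; less 30 min break → 6 h 40 min
Wed: 07:53–18:13 = 10 h 20 min; less 30 min break → 9 h 50 min
Thu: 07:47–17:57 = 10 h 10 min; less 30 min break → 9 h 40 min
Fri: 07:15–19:06 = 11 h 51 min; less 30 min break → 11 h 21 min
Sat: 06:02–14:22 = 8 h 20 min; less 30 min break → 7 h 50 min
Sun: 05:21–14:46 = 9 h 25 min; less 30 min break → 8 h 55 min
Total worked: 54 h 16 min = 3256 min.
Regular 40 h 0 min = 2400 min at $50.50/h; overtime 14 h 16 min = 856 min at $75.75/h.
Pay = (2400 × $50.50 + 856 × $75.75) ÷ 60 = $3100.70.

$3100.70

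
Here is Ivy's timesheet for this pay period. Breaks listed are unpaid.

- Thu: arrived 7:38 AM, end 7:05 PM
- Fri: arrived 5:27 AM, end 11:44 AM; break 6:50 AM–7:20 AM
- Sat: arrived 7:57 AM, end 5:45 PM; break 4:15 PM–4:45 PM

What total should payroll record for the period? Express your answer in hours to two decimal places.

Thu: 7:38 AM–7:05 PM = 11 h 27 min
Fri: 5:27 AM–11:44 AM = 6 h 17 min; less 30 min break → 5 h 47 min
Sat: 7:57 AM–5:45 PM = 9 h 48 min; less 30 min break → 9 h 18 min
Total: 11 h 27 min + 5 h 47 min + 9 h 18 min = 26 h 32 min.

26.53 hours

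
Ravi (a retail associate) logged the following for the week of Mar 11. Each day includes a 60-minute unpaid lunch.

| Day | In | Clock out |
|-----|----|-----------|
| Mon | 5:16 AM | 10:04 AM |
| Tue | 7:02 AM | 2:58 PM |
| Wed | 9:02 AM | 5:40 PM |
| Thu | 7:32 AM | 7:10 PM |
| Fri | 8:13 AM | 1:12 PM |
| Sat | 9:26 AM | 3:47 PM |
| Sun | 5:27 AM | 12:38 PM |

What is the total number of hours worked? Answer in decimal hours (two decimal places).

Mon: 5:16 AM–10:04 AM = 4 h 48 min; less 60 min break → 3 h 48 min
Tue: 7:02 AM–2:58 PM = 7 h 56 min; less 60 min break → 6 h 56 min
Wed: 9:02 AM–5:40 PM = 8 h 38 min; less 60 min break → 7 h 38 min
Thu: 7:32 AM–7:10 PM = 11 h 38 min; less 60 min break → 10 h 38 min
Fri: 8:13 AM–1:12 PM = 4 h 59 min; less 60 min break → 3 h 59 min
Sat: 9:26 AM–3:47 PM = 6 h 21 min; less 60 min break → 5 h 21 min
Sun: 5:27 AM–12:38 PM = 7 h 11 min; less 60 min break → 6 h 11 min
Total: 3 h 48 min + 6 h 56 min + 7 h 38 min + 10 h 38 min + 3 h 59 min + 5 h 21 min + 6 h 11 min = 44 h 31 min.

44.52 hours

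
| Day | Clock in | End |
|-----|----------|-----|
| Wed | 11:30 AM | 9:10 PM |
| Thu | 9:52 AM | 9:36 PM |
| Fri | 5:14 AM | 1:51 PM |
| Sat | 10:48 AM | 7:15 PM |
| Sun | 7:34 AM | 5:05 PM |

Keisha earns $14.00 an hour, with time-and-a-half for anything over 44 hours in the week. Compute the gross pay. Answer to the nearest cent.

$699.65

Wed: 11:30 AM–9:10 PM = 9 h 40 min
Thu: 9:52 AM–9:36 PM = 11 h 44 min
Fri: 5:14 AM–1:51 PM = 8 h 37 min
Sat: 10:48 AM–7:15 PM = 8 h 27 min
Sun: 7:34 AM–5:05 PM = 9 h 31 min
Total worked: 47 h 59 min = 2879 min.
Regular 44 h 0 min = 2640 min at $14.00/h; overtime 3 h 59 min = 239 min at $21.00/h.
Pay = (2640 × $14.00 + 239 × $21.00) ÷ 60 = $699.65.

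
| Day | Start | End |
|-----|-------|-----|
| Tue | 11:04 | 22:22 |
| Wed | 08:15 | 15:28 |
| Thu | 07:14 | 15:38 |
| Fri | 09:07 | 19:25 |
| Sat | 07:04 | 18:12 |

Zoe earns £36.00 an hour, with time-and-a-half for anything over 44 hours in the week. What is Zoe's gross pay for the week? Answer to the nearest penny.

Tue: 11:04–22:22 = 11 h 18 min
Wed: 08:15–15:28 = 7 h 13 min
Thu: 07:14–15:38 = 8 h 24 min
Fri: 09:07–19:25 = 10 h 18 min
Sat: 07:04–18:12 = 11 h 8 min
Total worked: 48 h 21 min = 2901 min.
Regular 44 h 0 min = 2640 min at £36.00/h; overtime 4 h 21 min = 261 min at £54.00/h.
Pay = (2640 × £36.00 + 261 × £54.00) ÷ 60 = £1818.90.

£1818.90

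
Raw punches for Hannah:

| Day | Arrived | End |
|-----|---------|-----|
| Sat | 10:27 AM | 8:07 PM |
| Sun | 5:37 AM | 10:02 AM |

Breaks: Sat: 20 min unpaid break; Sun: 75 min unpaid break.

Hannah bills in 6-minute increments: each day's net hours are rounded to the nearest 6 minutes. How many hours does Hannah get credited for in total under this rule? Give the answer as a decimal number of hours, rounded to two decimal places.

12.50 hours

Sat: 10:27 AM–8:07 PM = 9 h 40 min − 20 min = 9 h 20 min → rounds to 9 h 18 min
Sun: 5:37 AM–10:02 AM = 4 h 25 min − 75 min = 3 h 10 min → rounds to 3 h 12 min
Total credited: 12 h 30 min.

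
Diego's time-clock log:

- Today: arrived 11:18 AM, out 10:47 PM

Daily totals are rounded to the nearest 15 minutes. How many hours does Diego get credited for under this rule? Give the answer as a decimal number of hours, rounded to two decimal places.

11.50 hours

Today: 11:18 AM–10:47 PM = 11 h 29 min → rounds to 11 h 30 min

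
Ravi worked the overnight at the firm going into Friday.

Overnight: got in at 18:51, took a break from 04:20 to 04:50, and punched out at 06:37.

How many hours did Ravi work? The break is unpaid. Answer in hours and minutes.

11 h 16 min

Overnight: 18:51 → midnight = 5 h 9 min; midnight → 06:37 = 6 h 37 min; span 11 h 46 min; less 30 min break → 11 h 16 min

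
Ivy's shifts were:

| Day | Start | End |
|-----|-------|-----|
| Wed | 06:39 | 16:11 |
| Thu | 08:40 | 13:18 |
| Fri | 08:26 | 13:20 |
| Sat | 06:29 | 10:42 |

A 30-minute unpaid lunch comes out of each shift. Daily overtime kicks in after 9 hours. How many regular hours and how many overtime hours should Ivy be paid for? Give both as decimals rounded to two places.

Regular 21.25 hours, overtime 0.03 hours

Wed: 06:39–16:11 = 9 h 32 min; less 30 min break → 9 h 2 min
Thu: 08:40–13:18 = 4 h 38 min; less 30 min break → 4 h 8 min
Fri: 08:26–13:20 = 4 h 54 min; less 30 min break → 4 h 24 min
Sat: 06:29–10:42 = 4 h 13 min; less 30 min break → 3 h 43 min
Wed reg 9 h 0 min / OT 0 h 2 min; Thu reg 4 h 8 min / OT 0 h 0 min; Fri reg 4 h 24 min / OT 0 h 0 min; Sat reg 3 h 43 min / OT 0 h 0 min.
Totals: regular 21 h 15 min, overtime 0 h 2 min.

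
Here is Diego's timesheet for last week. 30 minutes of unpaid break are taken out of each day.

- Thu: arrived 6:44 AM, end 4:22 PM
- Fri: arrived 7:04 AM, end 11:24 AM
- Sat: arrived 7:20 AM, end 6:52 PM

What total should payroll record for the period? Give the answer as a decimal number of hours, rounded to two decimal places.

Thu: 6:44 AM–4:22 PM = 9 h 38 min; less 30 min break → 9 h 8 min
Fri: 7:04 AM–11:24 AM = 4 h 20 min; less 30 min break → 3 h 50 min
Sat: 7:20 AM–6:52 PM = 11 h 32 min; less 30 min break → 11 h 2 min
Total: 9 h 8 min + 3 h 50 min + 11 h 2 min = 24 h 0 min.

24.00 hours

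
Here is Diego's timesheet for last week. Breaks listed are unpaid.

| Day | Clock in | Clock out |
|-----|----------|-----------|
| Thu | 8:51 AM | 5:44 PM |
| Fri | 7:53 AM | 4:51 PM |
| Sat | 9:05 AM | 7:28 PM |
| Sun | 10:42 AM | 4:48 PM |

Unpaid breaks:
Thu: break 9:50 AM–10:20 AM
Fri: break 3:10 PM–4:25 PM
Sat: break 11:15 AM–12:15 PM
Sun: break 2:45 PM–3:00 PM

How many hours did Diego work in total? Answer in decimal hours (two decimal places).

Thu: 8:51 AM–5:44 PM = 8 h 53 min; less 30 min break → 8 h 23 min
Fri: 7:53 AM–4:51 PM = 8 h 58 min; less 75 min break → 7 h 43 min
Sat: 9:05 AM–7:28 PM = 10 h 23 min; less 60 min break → 9 h 23 min
Sun: 10:42 AM–4:48 PM = 6 h 6 min; less 15 min break → 5 h 51 min
Total: 8 h 23 min + 7 h 43 min + 9 h 23 min + 5 h 51 min = 31 h 20 min.

31.33 hours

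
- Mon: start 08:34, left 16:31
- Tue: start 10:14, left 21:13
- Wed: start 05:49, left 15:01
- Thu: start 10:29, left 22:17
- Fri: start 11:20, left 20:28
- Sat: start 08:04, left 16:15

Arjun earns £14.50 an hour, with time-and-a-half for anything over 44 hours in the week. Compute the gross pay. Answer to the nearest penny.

Mon: 08:34–16:31 = 7 h 57 min
Tue: 10:14–21:13 = 10 h 59 min
Wed: 05:49–15:01 = 9 h 12 min
Thu: 10:29–22:17 = 11 h 48 min
Fri: 11:20–20:28 = 9 h 8 min
Sat: 08:04–16:15 = 8 h 11 min
Total worked: 57 h 15 min = 3435 min.
Regular 44 h 0 min = 2640 min at £14.50/h; overtime 13 h 15 min = 795 min at £21.75/h.
Pay = (2640 × £14.50 + 795 × £21.75) ÷ 60 = £926.19.

£926.19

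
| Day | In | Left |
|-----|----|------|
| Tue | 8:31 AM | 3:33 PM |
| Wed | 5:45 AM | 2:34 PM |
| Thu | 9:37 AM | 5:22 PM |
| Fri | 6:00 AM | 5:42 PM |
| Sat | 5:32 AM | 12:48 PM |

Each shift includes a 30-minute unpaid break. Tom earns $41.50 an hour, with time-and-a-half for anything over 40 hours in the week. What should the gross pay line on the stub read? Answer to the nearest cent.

Tue: 8:31 AM–3:33 PM = 7 h 2 min; less 30 min break → 6 h 32 min
Wed: 5:45 AM–2:34 PM = 8 h 49 min; less 30 min break → 8 h 19 min
Thu: 9:37 AM–5:22 PM = 7 h 45 min; less 30 min break → 7 h 15 min
Fri: 6:00 AM–5:42 PM = 11 h 42 min; less 30 min break → 11 h 12 min
Sat: 5:32 AM–12:48 PM = 7 h 16 min; less 30 min break → 6 h 46 min
Total worked: 40 h 4 min = 2404 min.
Regular 40 h 0 min = 2400 min at $41.50/h; overtime 0 h 4 min = 4 min at $62.25/h.
Pay = (2400 × $41.50 + 4 × $62.25) ÷ 60 = $1664.15.

$1664.15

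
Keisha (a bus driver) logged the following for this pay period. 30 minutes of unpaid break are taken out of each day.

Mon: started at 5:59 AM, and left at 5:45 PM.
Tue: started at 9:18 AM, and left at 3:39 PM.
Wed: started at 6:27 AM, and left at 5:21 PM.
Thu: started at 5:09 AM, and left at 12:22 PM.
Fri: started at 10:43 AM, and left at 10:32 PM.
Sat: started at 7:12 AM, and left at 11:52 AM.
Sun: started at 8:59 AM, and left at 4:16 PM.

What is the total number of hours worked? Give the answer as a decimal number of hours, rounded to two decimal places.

56.50 hours

Mon: 5:59 AM–5:45 PM = 11 h 46 min; less 30 min break → 11 h 16 min
Tue: 9:18 AM–3:39 PM = 6 h 21 min; less 30 min break → 5 h 51 min
Wed: 6:27 AM–5:21 PM = 10 h 54 min; less 30 min break → 10 h 24 min
Thu: 5:09 AM–12:22 PM = 7 h 13 min; less 30 min break → 6 h 43 min
Fri: 10:43 AM–10:32 PM = 11 h 49 min; less 30 min break → 11 h 19 min
Sat: 7:12 AM–11:52 AM = 4 h 40 min; less 30 min break → 4 h 10 min
Sun: 8:59 AM–4:16 PM = 7 h 17 min; less 30 min break → 6 h 47 min
Total: 11 h 16 min + 5 h 51 min + 10 h 24 min + 6 h 43 min + 11 h 19 min + 4 h 10 min + 6 h 47 min = 56 h 30 min.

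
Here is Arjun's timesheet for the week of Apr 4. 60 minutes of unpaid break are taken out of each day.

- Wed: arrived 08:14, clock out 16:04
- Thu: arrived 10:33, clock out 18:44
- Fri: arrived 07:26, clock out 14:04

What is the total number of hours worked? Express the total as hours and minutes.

19 h 39 min

Wed: 08:14–16:04 = 7 h 50 min; less 60 min break → 6 h 50 min
Thu: 10:33–18:44 = 8 h 11 min; less 60 min break → 7 h 11 min
Fri: 07:26–14:04 = 6 h 38 min; less 60 min break → 5 h 38 min
Total: 6 h 50 min + 7 h 11 min + 5 h 38 min = 19 h 39 min.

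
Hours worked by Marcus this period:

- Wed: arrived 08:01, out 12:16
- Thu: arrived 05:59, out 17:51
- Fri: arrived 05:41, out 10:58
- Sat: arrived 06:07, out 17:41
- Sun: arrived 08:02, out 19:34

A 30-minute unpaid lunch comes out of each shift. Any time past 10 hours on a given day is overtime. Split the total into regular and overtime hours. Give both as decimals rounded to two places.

Regular 38.53 hours, overtime 3.47 hours

Wed: 08:01–12:16 = 4 h 15 min; less 30 min break → 3 h 45 min
Thu: 05:59–17:51 = 11 h 52 min; less 30 min break → 11 h 22 min
Fri: 05:41–10:58 = 5 h 17 min; less 30 min break → 4 h 47 min
Sat: 06:07–17:41 = 11 h 34 min; less 30 min break → 11 h 4 min
Sun: 08:02–19:34 = 11 h 32 min; less 30 min break → 11 h 2 min
Wed reg 3 h 45 min / OT 0 h 0 min; Thu reg 10 h 0 min / OT 1 h 22 min; Fri reg 4 h 47 min / OT 0 h 0 min; Sat reg 10 h 0 min / OT 1 h 4 min; Sun reg 10 h 0 min / OT 1 h 2 min.
Totals: regular 38 h 32 min, overtime 3 h 28 min.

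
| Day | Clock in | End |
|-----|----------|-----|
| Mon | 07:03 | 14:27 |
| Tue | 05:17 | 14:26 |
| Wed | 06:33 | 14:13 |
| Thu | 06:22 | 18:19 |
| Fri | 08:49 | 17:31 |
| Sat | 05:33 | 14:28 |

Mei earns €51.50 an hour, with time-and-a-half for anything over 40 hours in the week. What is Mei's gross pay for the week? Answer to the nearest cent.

Mon: 07:03–14:27 = 7 h 24 min
Tue: 05:17–14:26 = 9 h 9 min
Wed: 06:33–14:13 = 7 h 40 min
Thu: 06:22–18:19 = 11 h 57 min
Fri: 08:49–17:31 = 8 h 42 min
Sat: 05:33–14:28 = 8 h 55 min
Total worked: 53 h 47 min = 3227 min.
Regular 40 h 0 min = 2400 min at €51.50/h; overtime 13 h 47 min = 827 min at €77.25/h.
Pay = (2400 × €51.50 + 827 × €77.25) ÷ 60 = €3124.76.

€3124.76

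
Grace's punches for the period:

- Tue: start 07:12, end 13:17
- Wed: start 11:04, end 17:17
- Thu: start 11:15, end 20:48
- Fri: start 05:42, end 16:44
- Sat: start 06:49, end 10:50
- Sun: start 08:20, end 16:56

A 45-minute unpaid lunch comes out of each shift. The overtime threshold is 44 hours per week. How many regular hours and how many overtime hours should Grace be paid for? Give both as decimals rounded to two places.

Tue: 07:12–13:17 = 6 h 5 min; less 45 min break → 5 h 20 min
Wed: 11:04–17:17 = 6 h 13 min; less 45 min break → 5 h 28 min
Thu: 11:15–20:48 = 9 h 33 min; less 45 min break → 8 h 48 min
Fri: 05:42–16:44 = 11 h 2 min; less 45 min break → 10 h 17 min
Sat: 06:49–10:50 = 4 h 1 min; less 45 min break → 3 h 16 min
Sun: 08:20–16:56 = 8 h 36 min; less 45 min break → 7 h 51 min
Total worked: 41 h 0 min = 41.00 h.
Threshold 44 h → overtime 0 h 0 min, regular 41 h 0 min.

Regular 41.00 hours, overtime 0.00 hours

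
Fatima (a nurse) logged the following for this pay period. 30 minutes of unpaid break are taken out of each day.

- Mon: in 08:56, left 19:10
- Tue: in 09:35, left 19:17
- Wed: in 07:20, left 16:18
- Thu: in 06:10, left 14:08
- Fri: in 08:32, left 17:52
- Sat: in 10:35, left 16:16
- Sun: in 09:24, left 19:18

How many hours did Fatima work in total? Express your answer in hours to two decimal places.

58.28 hours

Mon: 08:56–19:10 = 10 h 14 min; less 30 min break → 9 h 44 min
Tue: 09:35–19:17 = 9 h 42 min; less 30 min break → 9 h 12 min
Wed: 07:20–16:18 = 8 h 58 min; less 30 min break → 8 h 28 min
Thu: 06:10–14:08 = 7 h 58 min; less 30 min break → 7 h 28 min
Fri: 08:32–17:52 = 9 h 20 min; less 30 min break → 8 h 50 min
Sat: 10:35–16:16 = 5 h 41 min; less 30 min break → 5 h 11 min
Sun: 09:24–19:18 = 9 h 54 min; less 30 min break → 9 h 24 min
Total: 9 h 44 min + 9 h 12 min + 8 h 28 min + 7 h 28 min + 8 h 50 min + 5 h 11 min + 9 h 24 min = 58 h 17 min.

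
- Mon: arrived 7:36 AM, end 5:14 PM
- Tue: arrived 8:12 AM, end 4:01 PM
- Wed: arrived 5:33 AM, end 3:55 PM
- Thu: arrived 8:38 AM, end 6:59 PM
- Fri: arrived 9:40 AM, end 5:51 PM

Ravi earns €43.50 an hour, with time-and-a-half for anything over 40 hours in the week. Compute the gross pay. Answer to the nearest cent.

€2154.34

Mon: 7:36 AM–5:14 PM = 9 h 38 min
Tue: 8:12 AM–4:01 PM = 7 h 49 min
Wed: 5:33 AM–3:55 PM = 10 h 22 min
Thu: 8:38 AM–6:59 PM = 10 h 21 min
Fri: 9:40 AM–5:51 PM = 8 h 11 min
Total worked: 46 h 21 min = 2781 min.
Regular 40 h 0 min = 2400 min at €43.50/h; overtime 6 h 21 min = 381 min at €65.25/h.
Pay = (2400 × €43.50 + 381 × €65.25) ÷ 60 = €2154.34.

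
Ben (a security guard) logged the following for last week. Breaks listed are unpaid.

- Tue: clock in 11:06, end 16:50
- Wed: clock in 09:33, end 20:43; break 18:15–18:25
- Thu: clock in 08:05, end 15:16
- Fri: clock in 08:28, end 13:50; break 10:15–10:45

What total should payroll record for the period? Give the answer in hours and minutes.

28 h 47 min

Tue: 11:06–16:50 = 5 h 44 min
Wed: 09:33–20:43 = 11 h 10 min; less 10 min break → 11 h 0 min
Thu: 08:05–15:16 = 7 h 11 min
Fri: 08:28–13:50 = 5 h 22 min; less 30 min break → 4 h 52 min
Total: 5 h 44 min + 11 h 0 min + 7 h 11 min + 4 h 52 min = 28 h 47 min.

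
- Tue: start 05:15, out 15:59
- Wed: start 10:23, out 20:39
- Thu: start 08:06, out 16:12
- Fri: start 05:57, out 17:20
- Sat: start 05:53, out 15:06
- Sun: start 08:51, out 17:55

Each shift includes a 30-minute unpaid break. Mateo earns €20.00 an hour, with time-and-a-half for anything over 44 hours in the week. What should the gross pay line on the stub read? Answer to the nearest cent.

Tue: 05:15–15:59 = 10 h 44 min; less 30 min break → 10 h 14 min
Wed: 10:23–20:39 = 10 h 16 min; less 30 min break → 9 h 46 min
Thu: 08:06–16:12 = 8 h 6 min; less 30 min break → 7 h 36 min
Fri: 05:57–17:20 = 11 h 23 min; less 30 min break → 10 h 53 min
Sat: 05:53–15:06 = 9 h 13 min; less 30 min break → 8 h 43 min
Sun: 08:51–17:55 = 9 h 4 min; less 30 min break → 8 h 34 min
Total worked: 55 h 46 min = 3346 min.
Regular 44 h 0 min = 2640 min at €20.00/h; overtime 11 h 46 min = 706 min at €30.00/h.
Pay = (2640 × €20.00 + 706 × €30.00) ÷ 60 = €1233.00.

€1233.00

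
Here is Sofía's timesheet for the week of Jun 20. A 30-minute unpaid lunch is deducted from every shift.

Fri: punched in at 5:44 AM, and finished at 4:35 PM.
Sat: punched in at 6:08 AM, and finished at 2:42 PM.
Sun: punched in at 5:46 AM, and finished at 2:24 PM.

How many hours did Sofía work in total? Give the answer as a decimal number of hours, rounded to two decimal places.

Fri: 5:44 AM–4:35 PM = 10 h 51 min; less 30 min break → 10 h 21 min
Sat: 6:08 AM–2:42 PM = 8 h 34 min; less 30 min break → 8 h 4 min
Sun: 5:46 AM–2:24 PM = 8 h 38 min; less 30 min break → 8 h 8 min
Total: 10 h 21 min + 8 h 4 min + 8 h 8 min = 26 h 33 min.

26.55 hours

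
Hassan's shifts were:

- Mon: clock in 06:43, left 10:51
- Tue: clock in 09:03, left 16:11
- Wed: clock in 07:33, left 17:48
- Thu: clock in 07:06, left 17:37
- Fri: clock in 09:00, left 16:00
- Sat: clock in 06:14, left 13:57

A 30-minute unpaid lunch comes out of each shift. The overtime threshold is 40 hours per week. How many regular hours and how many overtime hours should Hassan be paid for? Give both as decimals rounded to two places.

Mon: 06:43–10:51 = 4 h 8 min; less 30 min break → 3 h 38 min
Tue: 09:03–16:11 = 7 h 8 min; less 30 min break → 6 h 38 min
Wed: 07:33–17:48 = 10 h 15 min; less 30 min break → 9 h 45 min
Thu: 07:06–17:37 = 10 h 31 min; less 30 min break → 10 h 1 min
Fri: 09:00–16:00 = 7 h 0 min; less 30 min break → 6 h 30 min
Sat: 06:14–13:57 = 7 h 43 min; less 30 min break → 7 h 13 min
Total worked: 43 h 45 min = 43.75 h.
Threshold 40 h → overtime 3 h 45 min, regular 40 h 0 min.

Regular 40.00 hours, overtime 3.75 hours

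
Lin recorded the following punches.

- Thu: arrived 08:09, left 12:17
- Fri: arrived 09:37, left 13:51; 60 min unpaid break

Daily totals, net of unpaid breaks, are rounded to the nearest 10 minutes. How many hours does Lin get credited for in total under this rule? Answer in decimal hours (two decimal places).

7.33 hours

Thu: 08:09–12:17 = 4 h 8 min → rounds to 4 h 10 min
Fri: 09:37–13:51 = 4 h 14 min − 60 min = 3 h 14 min → rounds to 3 h 10 min
Total credited: 7 h 20 min.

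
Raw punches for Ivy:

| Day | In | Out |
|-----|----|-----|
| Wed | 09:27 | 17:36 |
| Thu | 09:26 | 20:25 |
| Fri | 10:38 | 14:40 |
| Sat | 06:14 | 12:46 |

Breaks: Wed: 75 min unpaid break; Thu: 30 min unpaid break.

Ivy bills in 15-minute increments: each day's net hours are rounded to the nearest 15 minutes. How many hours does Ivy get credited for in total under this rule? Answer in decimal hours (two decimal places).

28.00 hours

Wed: 09:27–17:36 = 8 h 9 min − 75 min = 6 h 54 min → rounds to 7 h 0 min
Thu: 09:26–20:25 = 10 h 59 min − 30 min = 10 h 29 min → rounds to 10 h 30 min
Fri: 10:38–14:40 = 4 h 2 min → rounds to 4 h 0 min
Sat: 06:14–12:46 = 6 h 32 min → rounds to 6 h 30 min
Total credited: 28 h 0 min.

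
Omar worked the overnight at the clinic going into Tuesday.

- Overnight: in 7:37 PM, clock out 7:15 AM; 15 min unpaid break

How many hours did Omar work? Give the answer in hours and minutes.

11 h 23 min

Overnight: 7:37 PM → midnight = 4 h 23 min; midnight → 7:15 AM = 7 h 15 min; span 11 h 38 min; less 15 min break → 11 h 23 min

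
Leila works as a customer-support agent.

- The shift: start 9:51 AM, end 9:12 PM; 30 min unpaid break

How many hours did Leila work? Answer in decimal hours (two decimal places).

10.85 hours

The shift: 9:51 AM–9:12 PM = 11 h 21 min; less 30 min break → 10 h 51 min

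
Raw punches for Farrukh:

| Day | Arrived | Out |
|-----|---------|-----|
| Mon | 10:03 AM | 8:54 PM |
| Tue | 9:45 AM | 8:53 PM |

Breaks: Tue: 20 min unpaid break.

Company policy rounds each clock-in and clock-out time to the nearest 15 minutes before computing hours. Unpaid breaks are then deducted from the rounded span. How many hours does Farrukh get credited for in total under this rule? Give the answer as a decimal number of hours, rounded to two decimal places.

21.92 hours

Mon: in 10:03 AM→10:00 AM, out 8:54 PM→9:00 PM; 11 h 0 min
Tue: in 9:45 AM→9:45 AM, out 8:53 PM→9:00 PM; 11 h 15 min − 20 min = 10 h 55 min
Total credited: 21 h 55 min.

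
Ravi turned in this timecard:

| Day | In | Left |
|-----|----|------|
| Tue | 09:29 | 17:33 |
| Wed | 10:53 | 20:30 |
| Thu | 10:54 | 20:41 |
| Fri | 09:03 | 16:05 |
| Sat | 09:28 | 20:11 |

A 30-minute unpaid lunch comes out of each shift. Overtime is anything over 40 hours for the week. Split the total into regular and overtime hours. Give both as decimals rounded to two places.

Tue: 09:29–17:33 = 8 h 4 min; less 30 min break → 7 h 34 min
Wed: 10:53–20:30 = 9 h 37 min; less 30 min break → 9 h 7 min
Thu: 10:54–20:41 = 9 h 47 min; less 30 min break → 9 h 17 min
Fri: 09:03–16:05 = 7 h 2 min; less 30 min break → 6 h 32 min
Sat: 09:28–20:11 = 10 h 43 min; less 30 min break → 10 h 13 min
Total worked: 42 h 43 min = 42.72 h.
Threshold 40 h → overtime 2 h 43 min, regular 40 h 0 min.

Regular 40.00 hours, overtime 2.72 hours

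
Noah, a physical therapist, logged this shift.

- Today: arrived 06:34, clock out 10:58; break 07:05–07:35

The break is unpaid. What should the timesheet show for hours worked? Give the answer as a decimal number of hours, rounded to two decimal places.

Today: 06:34–10:58 = 4 h 24 min; less 30 min break → 3 h 54 min

3.90 hours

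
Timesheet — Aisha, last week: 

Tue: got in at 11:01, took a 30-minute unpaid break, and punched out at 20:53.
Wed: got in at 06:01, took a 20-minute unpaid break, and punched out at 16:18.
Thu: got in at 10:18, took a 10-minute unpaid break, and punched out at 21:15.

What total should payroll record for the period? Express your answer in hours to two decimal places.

Tue: 11:01–20:53 = 9 h 52 min; less 30 min break → 9 h 22 min
Wed: 06:01–16:18 = 10 h 17 min; less 20 min break → 9 h 57 min
Thu: 10:18–21:15 = 10 h 57 min; less 10 min break → 10 h 47 min
Total: 9 h 22 min + 9 h 57 min + 10 h 47 min = 30 h 6 min.

30.10 hours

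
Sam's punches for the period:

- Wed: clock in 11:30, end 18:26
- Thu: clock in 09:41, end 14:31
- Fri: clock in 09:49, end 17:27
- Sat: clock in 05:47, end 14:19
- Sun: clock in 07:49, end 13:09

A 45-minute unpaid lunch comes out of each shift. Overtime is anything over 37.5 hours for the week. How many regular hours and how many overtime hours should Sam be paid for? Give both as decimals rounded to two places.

Wed: 11:30–18:26 = 6 h 56 min; less 45 min break → 6 h 11 min
Thu: 09:41–14:31 = 4 h 50 min; less 45 min break → 4 h 5 min
Fri: 09:49–17:27 = 7 h 38 min; less 45 min break → 6 h 53 min
Sat: 05:47–14:19 = 8 h 32 min; less 45 min break → 7 h 47 min
Sun: 07:49–13:09 = 5 h 20 min; less 45 min break → 4 h 35 min
Total worked: 29 h 31 min = 29.52 h.
Threshold 37.5 h → overtime 0 h 0 min, regular 29 h 31 min.

Regular 29.52 hours, overtime 0.00 hours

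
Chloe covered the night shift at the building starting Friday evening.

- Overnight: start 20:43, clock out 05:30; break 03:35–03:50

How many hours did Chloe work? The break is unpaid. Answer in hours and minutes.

Overnight: 20:43 → midnight = 3 h 17 min; midnight → 05:30 = 5 h 30 min; span 8 h 47 min; less 15 min break → 8 h 32 min

8 h 32 min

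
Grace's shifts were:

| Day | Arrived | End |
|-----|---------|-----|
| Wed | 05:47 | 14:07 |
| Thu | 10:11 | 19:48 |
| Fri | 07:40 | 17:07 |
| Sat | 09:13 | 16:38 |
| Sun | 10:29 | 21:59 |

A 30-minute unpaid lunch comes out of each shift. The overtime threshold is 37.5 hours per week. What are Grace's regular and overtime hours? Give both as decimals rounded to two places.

Regular 37.50 hours, overtime 6.32 hours

Wed: 05:47–14:07 = 8 h 20 min; less 30 min break → 7 h 50 min
Thu: 10:11–19:48 = 9 h 37 min; less 30 min break → 9 h 7 min
Fri: 07:40–17:07 = 9 h 27 min; less 30 min break → 8 h 57 min
Sat: 09:13–16:38 = 7 h 25 min; less 30 min break → 6 h 55 min
Sun: 10:29–21:59 = 11 h 30 min; less 30 min break → 11 h 0 min
Total worked: 43 h 49 min = 43.82 h.
Threshold 37.5 h → overtime 6 h 19 min, regular 37 h 30 min.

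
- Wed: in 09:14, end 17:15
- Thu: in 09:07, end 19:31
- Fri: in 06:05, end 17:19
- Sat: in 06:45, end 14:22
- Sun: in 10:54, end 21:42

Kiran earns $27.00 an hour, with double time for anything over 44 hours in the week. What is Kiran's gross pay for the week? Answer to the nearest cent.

Wed: 09:14–17:15 = 8 h 1 min
Thu: 09:07–19:31 = 10 h 24 min
Fri: 06:05–17:19 = 11 h 14 min
Sat: 06:45–14:22 = 7 h 37 min
Sun: 10:54–21:42 = 10 h 48 min
Total worked: 48 h 4 min = 2884 min.
Regular 44 h 0 min = 2640 min at $27.00/h; overtime 4 h 4 min = 244 min at $54.00/h.
Pay = (2640 × $27.00 + 244 × $54.00) ÷ 60 = $1407.60.

$1407.60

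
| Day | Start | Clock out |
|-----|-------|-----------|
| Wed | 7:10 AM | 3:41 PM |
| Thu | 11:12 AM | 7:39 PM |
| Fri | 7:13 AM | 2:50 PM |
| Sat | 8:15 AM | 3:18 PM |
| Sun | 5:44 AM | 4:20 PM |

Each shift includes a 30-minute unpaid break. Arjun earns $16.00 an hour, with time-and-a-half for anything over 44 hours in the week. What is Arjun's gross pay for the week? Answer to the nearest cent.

$635.73

Wed: 7:10 AM–3:41 PM = 8 h 31 min; less 30 min break → 8 h 1 min
Thu: 11:12 AM–7:39 PM = 8 h 27 min; less 30 min break → 7 h 57 min
Fri: 7:13 AM–2:50 PM = 7 h 37 min; less 30 min break → 7 h 7 min
Sat: 8:15 AM–3:18 PM = 7 h 3 min; less 30 min break → 6 h 33 min
Sun: 5:44 AM–4:20 PM = 10 h 36 min; less 30 min break → 10 h 6 min
Total worked: 39 h 44 min = 2384 min.
Regular 39 h 44 min = 2384 min at $16.00/h; overtime 0 h 0 min = 0 min at $24.00/h.
Pay = (2384 × $16.00 + 0 × $24.00) ÷ 60 = $635.73.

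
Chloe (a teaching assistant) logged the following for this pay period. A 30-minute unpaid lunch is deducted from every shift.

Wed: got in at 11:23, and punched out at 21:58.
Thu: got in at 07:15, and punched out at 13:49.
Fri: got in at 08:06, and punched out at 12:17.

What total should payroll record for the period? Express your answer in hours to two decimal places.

19.83 hours

Wed: 11:23–21:58 = 10 h 35 min; less 30 min break → 10 h 5 min
Thu: 07:15–13:49 = 6 h 34 min; less 30 min break → 6 h 4 min
Fri: 08:06–12:17 = 4 h 11 min; less 30 min break → 3 h 41 min
Total: 10 h 5 min + 6 h 4 min + 3 h 41 min = 19 h 50 min.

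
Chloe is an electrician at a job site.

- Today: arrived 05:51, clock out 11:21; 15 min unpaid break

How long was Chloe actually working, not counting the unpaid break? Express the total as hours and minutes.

Today: 05:51–11:21 = 5 h 30 min; less 15 min break → 5 h 15 min

5 h 15 min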